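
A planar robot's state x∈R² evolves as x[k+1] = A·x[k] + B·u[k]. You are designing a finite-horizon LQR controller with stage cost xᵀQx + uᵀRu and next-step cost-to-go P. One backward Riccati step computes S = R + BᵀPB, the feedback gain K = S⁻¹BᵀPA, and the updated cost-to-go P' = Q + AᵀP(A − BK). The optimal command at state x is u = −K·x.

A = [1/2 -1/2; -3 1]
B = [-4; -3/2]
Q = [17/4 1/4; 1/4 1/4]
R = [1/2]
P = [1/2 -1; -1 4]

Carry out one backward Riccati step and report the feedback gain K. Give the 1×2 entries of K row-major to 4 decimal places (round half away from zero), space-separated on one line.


BᵀP = [-0.5000 -2.0000]
S = R + BᵀPB = [1/2] + [5.0000] = [5.5000]
BᵀPA = [5.7500 -1.7500]
K = S⁻¹·BᵀPA = [1.0455 -0.3182]
A−BK = [4.6818 -1.7727; -1.4318 0.5227]
AᵀP(A−BK) = [33.1136 -12.2955; -12.2955 4.5682]
P' = Q + AᵀP(A−BK) = [37.3636 -12.0455; -12.0455 4.8182]
tr(P') = 42.1818

1.0455 -0.3182


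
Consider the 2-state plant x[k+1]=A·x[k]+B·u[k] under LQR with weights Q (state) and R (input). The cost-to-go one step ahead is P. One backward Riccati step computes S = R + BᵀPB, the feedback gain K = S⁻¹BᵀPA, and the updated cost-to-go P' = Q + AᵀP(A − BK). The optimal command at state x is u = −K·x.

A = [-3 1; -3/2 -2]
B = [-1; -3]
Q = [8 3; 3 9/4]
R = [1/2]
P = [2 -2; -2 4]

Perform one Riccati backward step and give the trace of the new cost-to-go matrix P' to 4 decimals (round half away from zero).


23.1745

BᵀP = [4.0000 -10.0000]
S = R + BᵀPB = [1/2] + [26.0000] = [26.5000]
BᵀPA = [3.0000 24.0000]
K = S⁻¹·BᵀPA = [0.1132 0.9057]
A−BK = [-2.8868 1.9057; -1.1604 0.7170]
AᵀP(A−BK) = [8.6604 -5.7170; -5.7170 4.2642]
P' = Q + AᵀP(A−BK) = [16.6604 -2.7170; -2.7170 6.5142]
tr(P') = 23.1745


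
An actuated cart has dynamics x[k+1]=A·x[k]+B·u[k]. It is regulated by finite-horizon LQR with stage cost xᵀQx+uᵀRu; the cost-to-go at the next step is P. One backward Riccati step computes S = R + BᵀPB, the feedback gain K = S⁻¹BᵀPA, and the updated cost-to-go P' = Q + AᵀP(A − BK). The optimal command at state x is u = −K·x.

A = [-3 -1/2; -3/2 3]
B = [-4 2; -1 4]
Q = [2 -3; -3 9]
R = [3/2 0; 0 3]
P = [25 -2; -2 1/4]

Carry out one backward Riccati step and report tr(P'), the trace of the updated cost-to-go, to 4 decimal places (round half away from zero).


12.5262

BᵀP = [-98.0000 7.7500; 42.0000 -3.0000]
S = R + BᵀPB = [3/2 0; 0 3] + [384.2500 -165.0000; -165.0000 72.0000] = [385.7500 -165.0000; -165.0000 75.0000]
BᵀPA = [282.3750 72.2500; -121.5000 -30.0000]
K = S⁻¹·BᵀPA = [0.6626 0.2747; -0.1622 0.2044]
A−BK = [-0.0251 0.1901; -0.1886 2.4571]
AᵀP(A−BK) = [0.7432 0.1335; 0.1335 0.7830]
P' = Q + AᵀP(A−BK) = [2.7432 -2.8665; -2.8665 9.7830]
tr(P') = 12.5262


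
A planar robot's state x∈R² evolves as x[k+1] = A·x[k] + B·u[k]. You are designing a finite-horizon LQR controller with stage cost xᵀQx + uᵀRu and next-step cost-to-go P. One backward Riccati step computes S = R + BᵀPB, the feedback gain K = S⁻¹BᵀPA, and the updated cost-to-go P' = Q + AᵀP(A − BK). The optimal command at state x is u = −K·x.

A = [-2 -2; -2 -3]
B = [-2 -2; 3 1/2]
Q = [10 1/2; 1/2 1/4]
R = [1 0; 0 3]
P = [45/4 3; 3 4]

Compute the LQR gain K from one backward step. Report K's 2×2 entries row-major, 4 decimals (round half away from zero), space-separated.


-0.7931 -1.1438 1.7161 2.0538

BᵀP = [-13.5000 6.0000; -21.0000 -4.0000]
S = R + BᵀPB = [1 0; 0 3] + [45.0000 30.0000; 30.0000 40.0000] = [46.0000 30.0000; 30.0000 43.0000]
BᵀPA = [15.0000 9.0000; 50.0000 54.0000]
K = S⁻¹·BᵀPA = [-0.7931 -1.1438; 1.7161 2.0538]
A−BK = [-0.1540 -0.1800; -0.4787 -0.5955]
AᵀP(A−BK) = [11.0900 13.4666; 13.4666 16.3887]
P' = Q + AᵀP(A−BK) = [21.0900 13.9666; 13.9666 16.6387]
tr(P') = 37.7287


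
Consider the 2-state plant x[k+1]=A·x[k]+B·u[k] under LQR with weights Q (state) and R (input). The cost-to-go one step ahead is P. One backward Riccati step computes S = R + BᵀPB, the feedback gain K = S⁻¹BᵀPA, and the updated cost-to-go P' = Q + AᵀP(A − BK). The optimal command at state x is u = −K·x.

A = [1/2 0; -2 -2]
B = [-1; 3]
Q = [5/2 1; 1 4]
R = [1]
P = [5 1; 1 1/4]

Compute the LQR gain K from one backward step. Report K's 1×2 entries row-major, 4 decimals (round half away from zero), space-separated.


-0.2222 0.2222

BᵀP = [-2.0000 -0.2500]
S = R + BᵀPB = [1] + [1.2500] = [2.2500]
BᵀPA = [-0.5000 0.5000]
K = S⁻¹·BᵀPA = [-0.2222 0.2222]
A−BK = [0.2778 0.2222; -1.3333 -2.6667]
AᵀP(A−BK) = [0.1389 0.1111; 0.1111 0.8889]
P' = Q + AᵀP(A−BK) = [2.6389 1.1111; 1.1111 4.8889]
tr(P') = 7.5278


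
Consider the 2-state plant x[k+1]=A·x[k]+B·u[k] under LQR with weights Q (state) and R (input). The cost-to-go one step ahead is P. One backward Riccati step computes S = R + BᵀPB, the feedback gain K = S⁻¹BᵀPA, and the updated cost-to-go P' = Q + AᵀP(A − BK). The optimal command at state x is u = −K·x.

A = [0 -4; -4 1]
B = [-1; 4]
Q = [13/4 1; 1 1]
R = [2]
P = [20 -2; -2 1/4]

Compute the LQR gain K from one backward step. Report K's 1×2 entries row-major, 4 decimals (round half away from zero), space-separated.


-0.2857 2.7381

BᵀP = [-28.0000 3.0000]
S = R + BᵀPB = [2] + [40.0000] = [42.0000]
BᵀPA = [-12.0000 115.0000]
K = S⁻¹·BᵀPA = [-0.2857 2.7381]
A−BK = [-0.2857 -1.2619; -2.8571 -9.9524]
AᵀP(A−BK) = [0.5714 -0.1429; -0.1429 21.3690]
P' = Q + AᵀP(A−BK) = [3.8214 0.8571; 0.8571 22.3690]
tr(P') = 26.1905


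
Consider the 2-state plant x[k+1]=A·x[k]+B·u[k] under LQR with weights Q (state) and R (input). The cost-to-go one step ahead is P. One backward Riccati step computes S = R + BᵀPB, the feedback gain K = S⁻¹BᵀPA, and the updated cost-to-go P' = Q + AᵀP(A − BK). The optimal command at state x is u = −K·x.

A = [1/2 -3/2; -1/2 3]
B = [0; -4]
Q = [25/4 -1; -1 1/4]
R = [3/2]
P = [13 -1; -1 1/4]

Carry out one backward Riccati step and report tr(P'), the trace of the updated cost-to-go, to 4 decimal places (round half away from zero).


34.9489

BᵀP = [4.0000 -1.0000]
S = R + BᵀPB = [3/2] + [4.0000] = [5.5000]
BᵀPA = [2.5000 -9.0000]
K = S⁻¹·BᵀPA = [0.4545 -1.6364]
A−BK = [0.5000 -1.5000; 1.3182 -3.5455]
AᵀP(A−BK) = [2.6761 -8.2841; -8.2841 25.7727]
P' = Q + AᵀP(A−BK) = [8.9261 -9.2841; -9.2841 26.0227]
tr(P') = 34.9489


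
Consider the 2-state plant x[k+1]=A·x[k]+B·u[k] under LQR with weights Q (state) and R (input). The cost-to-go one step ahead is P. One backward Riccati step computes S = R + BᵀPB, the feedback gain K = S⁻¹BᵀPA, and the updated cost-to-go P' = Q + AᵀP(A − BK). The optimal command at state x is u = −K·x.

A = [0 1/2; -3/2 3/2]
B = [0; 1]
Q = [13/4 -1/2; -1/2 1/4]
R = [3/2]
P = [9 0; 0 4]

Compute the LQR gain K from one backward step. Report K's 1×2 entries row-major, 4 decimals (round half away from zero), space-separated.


-1.0909 1.0909

BᵀP = [0.0000 4.0000]
S = R + BᵀPB = [3/2] + [4.0000] = [5.5000]
BᵀPA = [-6.0000 6.0000]
K = S⁻¹·BᵀPA = [-1.0909 1.0909]
A−BK = [0.0000 0.5000; -0.4091 0.4091]
AᵀP(A−BK) = [2.4545 -2.4545; -2.4545 4.7045]
P' = Q + AᵀP(A−BK) = [5.7045 -2.9545; -2.9545 4.9545]
tr(P') = 10.6591


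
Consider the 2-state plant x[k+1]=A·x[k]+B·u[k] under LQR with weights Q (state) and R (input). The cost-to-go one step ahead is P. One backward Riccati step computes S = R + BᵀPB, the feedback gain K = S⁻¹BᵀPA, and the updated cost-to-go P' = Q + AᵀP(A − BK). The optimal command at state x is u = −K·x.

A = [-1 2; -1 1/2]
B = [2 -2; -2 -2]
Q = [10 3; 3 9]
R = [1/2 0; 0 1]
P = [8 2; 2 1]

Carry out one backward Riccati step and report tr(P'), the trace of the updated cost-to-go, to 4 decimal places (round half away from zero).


BᵀP = [12.0000 2.0000; -20.0000 -6.0000]
S = R + BᵀPB = [1/2 0; 0 1] + [20.0000 -28.0000; -28.0000 52.0000] = [20.5000 -28.0000; -28.0000 53.0000]
BᵀPA = [-14.0000 25.0000; 26.0000 -43.0000]
K = S⁻¹·BᵀPA = [-0.0463 0.4000; 0.4661 -0.6000]
A−BK = [0.0248 0.0000; -0.1603 0.1000]
AᵀP(A−BK) = [0.2331 -0.3000; -0.3000 0.4500]
P' = Q + AᵀP(A−BK) = [10.2331 2.7000; 2.7000 9.4500]
tr(P') = 19.6831

19.6831


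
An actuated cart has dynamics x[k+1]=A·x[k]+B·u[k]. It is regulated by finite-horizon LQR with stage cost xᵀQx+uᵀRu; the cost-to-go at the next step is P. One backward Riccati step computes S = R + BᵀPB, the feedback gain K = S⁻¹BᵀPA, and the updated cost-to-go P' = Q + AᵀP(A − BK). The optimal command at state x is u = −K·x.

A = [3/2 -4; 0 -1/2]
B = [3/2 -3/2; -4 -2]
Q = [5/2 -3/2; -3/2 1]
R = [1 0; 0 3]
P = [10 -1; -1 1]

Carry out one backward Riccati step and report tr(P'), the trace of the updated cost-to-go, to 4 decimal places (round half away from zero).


BᵀP = [19.0000 -5.5000; -13.0000 -0.5000]
S = R + BᵀPB = [1 0; 0 3] + [50.5000 -17.5000; -17.5000 20.5000] = [51.5000 -17.5000; -17.5000 23.5000]
BᵀPA = [28.5000 -73.2500; -19.5000 52.2500]
K = S⁻¹·BᵀPA = [0.3634 -0.8927; -0.5592 1.5586]
A−BK = [0.1162 -0.3230; 0.3352 -0.9535]
AᵀP(A−BK) = [1.2395 -3.4148; -3.4148 9.4215]
P' = Q + AᵀP(A−BK) = [3.7395 -4.9148; -4.9148 10.4215]
tr(P') = 14.1610

14.1610


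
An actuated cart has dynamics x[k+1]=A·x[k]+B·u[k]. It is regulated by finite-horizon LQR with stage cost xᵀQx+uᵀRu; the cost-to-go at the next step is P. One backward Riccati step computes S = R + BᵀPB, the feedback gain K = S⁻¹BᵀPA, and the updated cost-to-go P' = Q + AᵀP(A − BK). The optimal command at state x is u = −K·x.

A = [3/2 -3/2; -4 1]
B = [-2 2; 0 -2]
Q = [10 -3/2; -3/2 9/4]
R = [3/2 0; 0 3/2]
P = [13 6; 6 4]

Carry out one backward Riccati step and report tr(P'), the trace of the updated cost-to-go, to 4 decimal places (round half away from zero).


18.6340

BᵀP = [-26.0000 -12.0000; 14.0000 4.0000]
S = R + BᵀPB = [3/2 0; 0 3/2] + [52.0000 -28.0000; -28.0000 20.0000] = [53.5000 -28.0000; -28.0000 21.5000]
BᵀPA = [9.0000 27.0000; 5.0000 -17.0000]
K = S⁻¹·BᵀPA = [0.9106 0.2853; 1.4184 -0.4191]
A−BK = [0.4843 -0.0911; -1.1631 0.1618]
AᵀP(A−BK) = [5.9626 -0.7224; -0.7224 0.4213]
P' = Q + AᵀP(A−BK) = [15.9626 -2.2224; -2.2224 2.6713]
tr(P') = 18.6340


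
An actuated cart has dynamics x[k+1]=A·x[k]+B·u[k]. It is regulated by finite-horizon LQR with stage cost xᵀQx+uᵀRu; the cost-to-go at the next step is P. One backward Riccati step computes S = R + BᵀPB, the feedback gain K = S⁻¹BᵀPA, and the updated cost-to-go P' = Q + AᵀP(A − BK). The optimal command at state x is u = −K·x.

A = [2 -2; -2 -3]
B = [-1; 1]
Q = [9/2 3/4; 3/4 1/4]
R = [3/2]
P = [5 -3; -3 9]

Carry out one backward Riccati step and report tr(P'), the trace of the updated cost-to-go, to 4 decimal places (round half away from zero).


BᵀP = [-8.0000 12.0000]
S = R + BᵀPB = [3/2] + [20.0000] = [21.5000]
BᵀPA = [-40.0000 -20.0000]
K = S⁻¹·BᵀPA = [-1.8605 -0.9302]
A−BK = [0.1395 -2.9302; -0.1395 -2.0698]
AᵀP(A−BK) = [5.5814 2.7907; 2.7907 46.3953]
P' = Q + AᵀP(A−BK) = [10.0814 3.5407; 3.5407 46.6453]
tr(P') = 56.7267

56.7267


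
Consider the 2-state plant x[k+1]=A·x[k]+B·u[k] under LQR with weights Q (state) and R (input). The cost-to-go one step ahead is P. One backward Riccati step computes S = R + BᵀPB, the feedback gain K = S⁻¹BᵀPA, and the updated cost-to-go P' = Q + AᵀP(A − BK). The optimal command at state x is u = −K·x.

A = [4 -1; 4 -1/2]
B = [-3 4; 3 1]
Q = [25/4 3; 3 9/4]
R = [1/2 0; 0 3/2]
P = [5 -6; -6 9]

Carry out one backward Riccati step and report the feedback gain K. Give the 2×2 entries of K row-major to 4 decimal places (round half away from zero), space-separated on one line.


0.7058 -0.0497 1.3507 -0.2548

BᵀP = [-33.0000 45.0000; 14.0000 -15.0000]
S = R + BᵀPB = [1/2 0; 0 3/2] + [234.0000 -87.0000; -87.0000 41.0000] = [234.5000 -87.0000; -87.0000 42.5000]
BᵀPA = [48.0000 10.5000; -4.0000 -6.5000]
K = S⁻¹·BᵀPA = [0.7058 -0.0497; 1.3507 -0.2548]
A−BK = [0.7146 -0.1301; 0.5319 -0.0960]
AᵀP(A−BK) = [3.5240 -0.6313; -0.6313 0.1163]
P' = Q + AᵀP(A−BK) = [9.7740 2.3687; 2.3687 2.3663]
tr(P') = 12.1403


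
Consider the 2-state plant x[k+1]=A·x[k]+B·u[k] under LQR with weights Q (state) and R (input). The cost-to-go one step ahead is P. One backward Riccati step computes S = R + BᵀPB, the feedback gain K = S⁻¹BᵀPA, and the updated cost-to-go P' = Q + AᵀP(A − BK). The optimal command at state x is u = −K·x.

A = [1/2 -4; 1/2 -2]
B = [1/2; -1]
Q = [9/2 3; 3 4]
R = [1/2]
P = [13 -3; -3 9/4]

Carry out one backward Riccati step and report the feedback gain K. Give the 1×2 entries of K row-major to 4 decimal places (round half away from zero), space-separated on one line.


0.3194 -3.3889

BᵀP = [9.5000 -3.7500]
S = R + BᵀPB = [1/2] + [8.5000] = [9.0000]
BᵀPA = [2.8750 -30.5000]
K = S⁻¹·BᵀPA = [0.3194 -3.3889]
A−BK = [0.3403 -2.3056; 0.8194 -5.3889]
AᵀP(A−BK) = [1.3941 -9.5069; -9.5069 65.6389]
P' = Q + AᵀP(A−BK) = [5.8941 -6.5069; -6.5069 69.6389]
tr(P') = 75.5330


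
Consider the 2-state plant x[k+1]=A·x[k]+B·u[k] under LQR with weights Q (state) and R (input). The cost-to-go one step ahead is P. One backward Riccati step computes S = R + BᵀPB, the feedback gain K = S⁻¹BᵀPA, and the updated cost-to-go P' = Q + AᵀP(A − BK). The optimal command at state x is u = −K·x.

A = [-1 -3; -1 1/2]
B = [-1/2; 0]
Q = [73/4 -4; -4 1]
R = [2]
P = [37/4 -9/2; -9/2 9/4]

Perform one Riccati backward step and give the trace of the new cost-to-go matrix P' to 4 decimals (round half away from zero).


BᵀP = [-4.6250 2.2500]
S = R + BᵀPB = [2] + [2.3125] = [4.3125]
BᵀPA = [2.3750 15.0000]
K = S⁻¹·BᵀPA = [0.5507 3.4783]
A−BK = [-0.7246 -1.2609; -1.0000 0.5000]
AᵀP(A−BK) = [1.1920 7.1141; 7.1141 45.1386]
P' = Q + AᵀP(A−BK) = [19.4420 3.1141; 3.1141 46.1386]
tr(P') = 65.5806

65.5806


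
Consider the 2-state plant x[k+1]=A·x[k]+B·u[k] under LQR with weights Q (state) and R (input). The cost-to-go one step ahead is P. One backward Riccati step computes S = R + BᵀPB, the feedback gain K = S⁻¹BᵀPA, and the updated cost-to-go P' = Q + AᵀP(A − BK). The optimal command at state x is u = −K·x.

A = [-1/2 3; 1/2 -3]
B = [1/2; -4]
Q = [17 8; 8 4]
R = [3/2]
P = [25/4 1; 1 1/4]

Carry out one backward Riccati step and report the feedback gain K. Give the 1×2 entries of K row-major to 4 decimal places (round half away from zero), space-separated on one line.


0.0612 -0.3673

BᵀP = [-0.8750 -0.5000]
S = R + BᵀPB = [3/2] + [1.5625] = [3.0625]
BᵀPA = [0.1875 -1.1250]
K = S⁻¹·BᵀPA = [0.0612 -0.3673]
A−BK = [-0.5306 3.1837; 0.7449 -4.4694]
AᵀP(A−BK) = [1.1135 -6.6811; -6.6811 40.0867]
P' = Q + AᵀP(A−BK) = [18.1135 1.3189; 1.3189 44.0867]
tr(P') = 62.2003


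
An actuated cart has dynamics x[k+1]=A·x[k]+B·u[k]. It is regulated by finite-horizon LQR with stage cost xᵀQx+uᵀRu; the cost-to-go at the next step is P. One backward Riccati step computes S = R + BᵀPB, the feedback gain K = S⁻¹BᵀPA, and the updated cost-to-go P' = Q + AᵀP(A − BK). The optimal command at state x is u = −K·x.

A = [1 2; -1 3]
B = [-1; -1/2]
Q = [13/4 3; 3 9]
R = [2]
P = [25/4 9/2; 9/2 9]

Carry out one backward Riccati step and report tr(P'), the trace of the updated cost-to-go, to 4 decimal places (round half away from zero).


BᵀP = [-8.5000 -9.0000]
S = R + BᵀPB = [2] + [13.0000] = [15.0000]
BᵀPA = [0.5000 -44.0000]
K = S⁻¹·BᵀPA = [0.0333 -2.9333]
A−BK = [1.0333 -0.9333; -0.9833 1.5333]
AᵀP(A−BK) = [6.2333 -8.5333; -8.5333 30.9333]
P' = Q + AᵀP(A−BK) = [9.4833 -5.5333; -5.5333 39.9333]
tr(P') = 49.4167

49.4167


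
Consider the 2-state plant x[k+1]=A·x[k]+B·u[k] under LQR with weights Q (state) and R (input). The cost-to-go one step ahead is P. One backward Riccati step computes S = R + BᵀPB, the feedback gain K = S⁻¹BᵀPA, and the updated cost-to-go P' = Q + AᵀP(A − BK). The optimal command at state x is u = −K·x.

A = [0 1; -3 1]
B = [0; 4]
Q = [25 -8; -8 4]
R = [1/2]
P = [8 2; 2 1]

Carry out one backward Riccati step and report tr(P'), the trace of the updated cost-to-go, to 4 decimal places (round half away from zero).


33.5455

BᵀP = [8.0000 4.0000]
S = R + BᵀPB = [1/2] + [16.0000] = [16.5000]
BᵀPA = [-12.0000 12.0000]
K = S⁻¹·BᵀPA = [-0.7273 0.7273]
A−BK = [0.0000 1.0000; -0.0909 -1.9091]
AᵀP(A−BK) = [0.2727 -0.2727; -0.2727 4.2727]
P' = Q + AᵀP(A−BK) = [25.2727 -8.2727; -8.2727 8.2727]
tr(P') = 33.5455


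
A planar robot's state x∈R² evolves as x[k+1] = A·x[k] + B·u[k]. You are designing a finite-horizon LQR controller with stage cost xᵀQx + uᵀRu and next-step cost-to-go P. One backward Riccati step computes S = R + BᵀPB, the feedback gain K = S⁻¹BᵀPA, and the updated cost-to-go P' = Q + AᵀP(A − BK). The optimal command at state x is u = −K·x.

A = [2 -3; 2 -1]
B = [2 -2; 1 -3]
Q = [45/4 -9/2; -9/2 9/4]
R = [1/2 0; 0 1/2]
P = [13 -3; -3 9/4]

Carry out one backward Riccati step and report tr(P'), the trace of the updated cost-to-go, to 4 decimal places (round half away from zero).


BᵀP = [23.0000 -3.7500; -17.0000 -0.7500]
S = R + BᵀPB = [1/2 0; 0 1/2] + [42.2500 -34.7500; -34.7500 36.2500] = [42.7500 -34.7500; -34.7500 36.7500]
BᵀPA = [38.5000 -65.2500; -35.5000 51.7500]
K = S⁻¹·BᵀPA = [0.4986 -1.6496; -0.4945 -0.1517]
A−BK = [0.0138 -0.0041; 0.0179 0.1946]
AᵀP(A−BK) = [0.2483 -0.3745; -0.3745 1.4623]
P' = Q + AᵀP(A−BK) = [11.4983 -4.8745; -4.8745 3.7123]
tr(P') = 15.2106

15.2106


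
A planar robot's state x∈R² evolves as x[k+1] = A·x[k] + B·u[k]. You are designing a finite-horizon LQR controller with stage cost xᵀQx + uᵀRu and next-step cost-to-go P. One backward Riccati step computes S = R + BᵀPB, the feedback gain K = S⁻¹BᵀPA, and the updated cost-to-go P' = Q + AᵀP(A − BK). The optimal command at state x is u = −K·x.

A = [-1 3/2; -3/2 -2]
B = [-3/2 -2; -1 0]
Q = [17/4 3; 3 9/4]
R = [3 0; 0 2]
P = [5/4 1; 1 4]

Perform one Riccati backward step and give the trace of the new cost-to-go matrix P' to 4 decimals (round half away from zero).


17.6413

BᵀP = [-2.8750 -5.5000; -2.5000 -2.0000]
S = R + BᵀPB = [3 0; 0 2] + [9.8125 5.7500; 5.7500 5.0000] = [12.8125 5.7500; 5.7500 7.0000]
BᵀPA = [11.1250 6.6875; 5.5000 0.2500]
K = S⁻¹·BᵀPA = [0.8168 0.8013; 0.1148 -0.6225]
A−BK = [0.4547 1.4570; -0.6832 -1.1987]
AᵀP(A−BK) = [3.5320 4.3841; 4.3841 7.6093]
P' = Q + AᵀP(A−BK) = [7.7820 7.3841; 7.3841 9.8593]
tr(P') = 17.6413


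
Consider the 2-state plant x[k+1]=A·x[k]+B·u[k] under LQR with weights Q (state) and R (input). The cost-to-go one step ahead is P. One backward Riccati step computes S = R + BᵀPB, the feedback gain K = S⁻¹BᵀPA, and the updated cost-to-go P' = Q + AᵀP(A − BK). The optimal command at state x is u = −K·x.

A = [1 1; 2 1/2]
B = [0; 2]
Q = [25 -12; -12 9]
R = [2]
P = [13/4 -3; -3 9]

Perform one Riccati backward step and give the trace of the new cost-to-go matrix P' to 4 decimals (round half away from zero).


39.8289

BᵀP = [-6.0000 18.0000]
S = R + BᵀPB = [2] + [36.0000] = [38.0000]
BᵀPA = [30.0000 3.0000]
K = S⁻¹·BᵀPA = [0.7895 0.0789]
A−BK = [1.0000 1.0000; 0.4211 0.3421]
AᵀP(A−BK) = [3.5658 2.3816; 2.3816 2.2632]
P' = Q + AᵀP(A−BK) = [28.5658 -9.6184; -9.6184 11.2632]
tr(P') = 39.8289


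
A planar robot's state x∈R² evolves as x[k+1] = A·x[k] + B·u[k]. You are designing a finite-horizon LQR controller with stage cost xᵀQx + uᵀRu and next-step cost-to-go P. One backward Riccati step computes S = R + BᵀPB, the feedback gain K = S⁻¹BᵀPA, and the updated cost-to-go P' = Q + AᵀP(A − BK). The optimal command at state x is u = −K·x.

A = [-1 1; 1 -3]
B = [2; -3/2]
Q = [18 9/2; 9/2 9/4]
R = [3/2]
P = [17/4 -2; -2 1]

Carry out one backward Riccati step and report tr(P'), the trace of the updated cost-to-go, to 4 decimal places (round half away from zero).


21.9866

BᵀP = [11.5000 -5.5000]
S = R + BᵀPB = [3/2] + [31.2500] = [32.7500]
BᵀPA = [-17.0000 28.0000]
K = S⁻¹·BᵀPA = [-0.5191 0.8550]
A−BK = [0.0382 -0.7099; 0.2214 -1.7176]
AᵀP(A−BK) = [0.4256 -0.7156; -0.7156 1.3111]
P' = Q + AᵀP(A−BK) = [18.4256 3.7844; 3.7844 3.5611]
tr(P') = 21.9866


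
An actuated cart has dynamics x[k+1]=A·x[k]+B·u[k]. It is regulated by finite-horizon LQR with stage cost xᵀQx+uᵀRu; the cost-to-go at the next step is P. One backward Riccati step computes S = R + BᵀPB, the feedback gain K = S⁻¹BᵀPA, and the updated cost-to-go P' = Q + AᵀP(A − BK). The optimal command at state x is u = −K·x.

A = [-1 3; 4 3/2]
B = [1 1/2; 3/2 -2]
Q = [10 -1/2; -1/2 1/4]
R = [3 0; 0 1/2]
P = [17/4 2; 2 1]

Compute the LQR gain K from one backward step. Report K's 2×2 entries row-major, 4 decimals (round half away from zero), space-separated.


BᵀP = [7.2500 3.5000; -1.8750 -1.0000]
S = R + BᵀPB = [3 0; 0 1/2] + [12.5000 -3.3750; -3.3750 1.0625] = [15.5000 -3.3750; -3.3750 1.5625]
BᵀPA = [6.7500 27.0000; -2.1250 -7.1250]
K = S⁻¹·BᵀPA = [0.2631 1.4141; -0.7917 -1.5055]
A−BK = [-0.8672 2.3386; 2.0219 -3.6322]
AᵀP(A−BK) = [0.7917 1.5055; 1.5055 9.5920]
P' = Q + AᵀP(A−BK) = [10.7917 1.0055; 1.0055 9.8420]
tr(P') = 20.6337

0.2631 1.4141 -0.7917 -1.5055


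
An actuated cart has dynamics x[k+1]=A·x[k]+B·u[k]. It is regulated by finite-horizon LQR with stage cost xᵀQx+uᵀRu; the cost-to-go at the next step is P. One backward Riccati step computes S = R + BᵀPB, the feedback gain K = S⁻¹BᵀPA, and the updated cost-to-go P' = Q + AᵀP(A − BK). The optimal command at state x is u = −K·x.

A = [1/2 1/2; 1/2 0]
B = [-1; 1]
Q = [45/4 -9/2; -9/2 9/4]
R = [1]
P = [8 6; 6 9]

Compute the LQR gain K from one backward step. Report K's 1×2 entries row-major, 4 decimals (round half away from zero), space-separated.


0.0833 -0.1667

BᵀP = [-2.0000 3.0000]
S = R + BᵀPB = [1] + [5.0000] = [6.0000]
BᵀPA = [0.5000 -1.0000]
K = S⁻¹·BᵀPA = [0.0833 -0.1667]
A−BK = [0.5833 0.3333; 0.4167 0.1667]
AᵀP(A−BK) = [7.2083 3.5833; 3.5833 1.8333]
P' = Q + AᵀP(A−BK) = [18.4583 -0.9167; -0.9167 4.0833]
tr(P') = 22.5417


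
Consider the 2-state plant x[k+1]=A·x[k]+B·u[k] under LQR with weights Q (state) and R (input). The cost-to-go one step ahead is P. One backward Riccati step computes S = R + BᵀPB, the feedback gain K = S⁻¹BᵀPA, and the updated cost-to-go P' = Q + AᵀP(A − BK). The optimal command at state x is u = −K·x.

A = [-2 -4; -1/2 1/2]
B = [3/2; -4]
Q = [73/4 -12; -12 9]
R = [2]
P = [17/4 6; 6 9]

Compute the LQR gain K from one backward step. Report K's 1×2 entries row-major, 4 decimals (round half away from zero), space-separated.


BᵀP = [-17.6250 -27.0000]
S = R + BᵀPB = [2] + [81.5625] = [83.5625]
BᵀPA = [48.7500 57.0000]
K = S⁻¹·BᵀPA = [0.5834 0.6821]
A−BK = [-2.8751 -5.0232; 1.8336 3.2285]
AᵀP(A−BK) = [2.8095 4.4964; 4.4964 7.3689]
P' = Q + AᵀP(A−BK) = [21.0595 -7.5036; -7.5036 16.3689]
tr(P') = 37.4284

0.5834 0.6821


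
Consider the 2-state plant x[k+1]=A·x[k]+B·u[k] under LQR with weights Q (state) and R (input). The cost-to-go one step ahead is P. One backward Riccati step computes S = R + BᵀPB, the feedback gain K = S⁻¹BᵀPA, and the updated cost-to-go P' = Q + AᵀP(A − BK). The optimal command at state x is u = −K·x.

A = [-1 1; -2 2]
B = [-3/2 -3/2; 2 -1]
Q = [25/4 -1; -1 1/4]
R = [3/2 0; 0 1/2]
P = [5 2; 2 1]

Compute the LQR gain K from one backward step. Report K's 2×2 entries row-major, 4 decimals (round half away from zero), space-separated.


BᵀP = [-3.5000 -1.0000; -9.5000 -4.0000]
S = R + BᵀPB = [3/2 0; 0 1/2] + [3.2500 6.2500; 6.2500 18.2500] = [4.7500 6.2500; 6.2500 18.7500]
BᵀPA = [5.5000 -5.5000; 17.5000 -17.5000]
K = S⁻¹·BᵀPA = [-0.1250 0.1250; 0.9750 -0.9750]
A−BK = [0.2750 -0.2750; -0.7750 0.7750]
AᵀP(A−BK) = [0.6250 -0.6250; -0.6250 0.6250]
P' = Q + AᵀP(A−BK) = [6.8750 -1.6250; -1.6250 0.8750]
tr(P') = 7.7500

-0.1250 0.1250 0.9750 -0.9750


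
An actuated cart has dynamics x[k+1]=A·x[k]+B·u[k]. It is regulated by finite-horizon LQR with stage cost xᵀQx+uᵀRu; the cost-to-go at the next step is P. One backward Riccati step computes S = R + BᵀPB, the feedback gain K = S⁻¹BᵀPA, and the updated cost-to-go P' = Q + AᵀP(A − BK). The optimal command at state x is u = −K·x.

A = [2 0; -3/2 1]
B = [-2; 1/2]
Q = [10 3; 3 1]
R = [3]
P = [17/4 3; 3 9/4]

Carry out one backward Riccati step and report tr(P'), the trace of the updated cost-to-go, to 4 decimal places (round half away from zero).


BᵀP = [-7.0000 -4.8750]
S = R + BᵀPB = [3] + [11.5625] = [14.5625]
BᵀPA = [-6.6875 -4.8750]
K = S⁻¹·BᵀPA = [-0.4592 -0.3348]
A−BK = [1.0815 -0.6695; -1.2704 1.1674]
AᵀP(A−BK) = [0.9914 0.3863; 0.3863 0.6180]
P' = Q + AᵀP(A−BK) = [10.9914 3.3863; 3.3863 1.6180]
tr(P') = 12.6094

12.6094


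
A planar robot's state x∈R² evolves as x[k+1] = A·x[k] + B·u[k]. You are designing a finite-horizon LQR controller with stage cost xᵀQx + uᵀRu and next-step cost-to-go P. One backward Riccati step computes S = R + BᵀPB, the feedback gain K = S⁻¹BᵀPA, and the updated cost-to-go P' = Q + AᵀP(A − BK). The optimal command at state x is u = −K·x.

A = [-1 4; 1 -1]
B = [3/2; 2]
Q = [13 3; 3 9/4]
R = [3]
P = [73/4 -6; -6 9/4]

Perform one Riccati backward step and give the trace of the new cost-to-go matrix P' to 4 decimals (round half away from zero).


BᵀP = [15.3750 -4.5000]
S = R + BᵀPB = [3] + [14.0625] = [17.0625]
BᵀPA = [-19.8750 66.0000]
K = S⁻¹·BᵀPA = [-1.1648 3.8681]
A−BK = [0.7473 -1.8022; 3.3297 -8.7363]
AᵀP(A−BK) = [9.3489 -28.3709; -28.3709 86.9533]
P' = Q + AᵀP(A−BK) = [22.3489 -25.3709; -25.3709 89.2033]
tr(P') = 111.5522

111.5522


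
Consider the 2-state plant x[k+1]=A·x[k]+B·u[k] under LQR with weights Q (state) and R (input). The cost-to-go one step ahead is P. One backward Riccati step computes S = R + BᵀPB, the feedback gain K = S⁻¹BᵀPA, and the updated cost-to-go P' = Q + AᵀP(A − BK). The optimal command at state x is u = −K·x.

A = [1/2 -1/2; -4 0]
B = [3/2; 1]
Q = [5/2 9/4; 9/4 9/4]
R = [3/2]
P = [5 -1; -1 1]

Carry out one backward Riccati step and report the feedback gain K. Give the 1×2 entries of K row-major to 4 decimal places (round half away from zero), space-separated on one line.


0.4884 -0.3023

BᵀP = [6.5000 -0.5000]
S = R + BᵀPB = [3/2] + [9.2500] = [10.7500]
BᵀPA = [5.2500 -3.2500]
K = S⁻¹·BᵀPA = [0.4884 -0.3023]
A−BK = [-0.2326 -0.0465; -4.4884 0.3023]
AᵀP(A−BK) = [18.6860 -1.6628; -1.6628 0.2674]
P' = Q + AᵀP(A−BK) = [21.1860 0.5872; 0.5872 2.5174]
tr(P') = 23.7035


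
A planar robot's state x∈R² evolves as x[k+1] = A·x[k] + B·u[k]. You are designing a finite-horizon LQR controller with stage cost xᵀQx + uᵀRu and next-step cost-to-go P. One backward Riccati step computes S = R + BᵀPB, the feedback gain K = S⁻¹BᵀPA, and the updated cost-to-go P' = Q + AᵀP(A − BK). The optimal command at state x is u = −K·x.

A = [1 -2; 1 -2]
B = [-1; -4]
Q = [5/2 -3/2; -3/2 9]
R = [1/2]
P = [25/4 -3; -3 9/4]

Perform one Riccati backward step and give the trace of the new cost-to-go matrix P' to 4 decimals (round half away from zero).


BᵀP = [5.7500 -6.0000]
S = R + BᵀPB = [1/2] + [18.2500] = [18.7500]
BᵀPA = [-0.2500 0.5000]
K = S⁻¹·BᵀPA = [-0.0133 0.0267]
A−BK = [0.9867 -1.9733; 0.9467 -1.8933]
AᵀP(A−BK) = [2.4967 -4.9933; -4.9933 9.9867]
P' = Q + AᵀP(A−BK) = [4.9967 -6.4933; -6.4933 18.9867]
tr(P') = 23.9833

23.9833


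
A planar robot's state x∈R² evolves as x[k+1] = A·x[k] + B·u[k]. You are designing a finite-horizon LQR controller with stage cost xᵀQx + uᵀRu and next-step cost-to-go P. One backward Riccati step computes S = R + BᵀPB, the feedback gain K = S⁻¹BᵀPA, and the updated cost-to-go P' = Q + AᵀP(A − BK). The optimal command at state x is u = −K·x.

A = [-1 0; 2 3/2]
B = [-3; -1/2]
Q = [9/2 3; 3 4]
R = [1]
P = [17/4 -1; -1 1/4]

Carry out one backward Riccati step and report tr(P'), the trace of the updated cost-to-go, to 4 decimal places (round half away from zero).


8.8778

BᵀP = [-12.2500 2.8750]
S = R + BᵀPB = [1] + [35.3125] = [36.3125]
BᵀPA = [18.0000 4.3125]
K = S⁻¹·BᵀPA = [0.4957 0.1188]
A−BK = [0.4871 0.3563; 2.2478 1.5594]
AᵀP(A−BK) = [0.3275 0.1123; 0.1123 0.0503]
P' = Q + AᵀP(A−BK) = [4.8275 3.1123; 3.1123 4.0503]
tr(P') = 8.8778


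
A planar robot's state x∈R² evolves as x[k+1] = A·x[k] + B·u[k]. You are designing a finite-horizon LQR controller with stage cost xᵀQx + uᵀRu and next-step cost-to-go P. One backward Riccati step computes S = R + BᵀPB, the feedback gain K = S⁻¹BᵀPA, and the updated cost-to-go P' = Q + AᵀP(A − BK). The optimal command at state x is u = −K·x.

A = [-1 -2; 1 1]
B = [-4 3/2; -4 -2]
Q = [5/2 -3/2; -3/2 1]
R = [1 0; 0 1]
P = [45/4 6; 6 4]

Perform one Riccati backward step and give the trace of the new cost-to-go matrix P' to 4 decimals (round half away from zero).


BᵀP = [-69.0000 -40.0000; 4.8750 1.0000]
S = R + BᵀPB = [1 0; 0 1] + [436.0000 -23.5000; -23.5000 5.3125] = [437.0000 -23.5000; -23.5000 6.3125]
BᵀPA = [29.0000 98.0000; -3.8750 -8.7500]
K = S⁻¹·BᵀPA = [0.0417 0.1872; -0.4586 -0.6893]
A−BK = [-0.1453 -0.2173; 0.2495 0.3702]
AᵀP(A−BK) = [0.2636 0.4006; 0.4006 0.6242]
P' = Q + AᵀP(A−BK) = [2.7636 -1.0994; -1.0994 1.6242]
tr(P') = 4.3878

4.3878


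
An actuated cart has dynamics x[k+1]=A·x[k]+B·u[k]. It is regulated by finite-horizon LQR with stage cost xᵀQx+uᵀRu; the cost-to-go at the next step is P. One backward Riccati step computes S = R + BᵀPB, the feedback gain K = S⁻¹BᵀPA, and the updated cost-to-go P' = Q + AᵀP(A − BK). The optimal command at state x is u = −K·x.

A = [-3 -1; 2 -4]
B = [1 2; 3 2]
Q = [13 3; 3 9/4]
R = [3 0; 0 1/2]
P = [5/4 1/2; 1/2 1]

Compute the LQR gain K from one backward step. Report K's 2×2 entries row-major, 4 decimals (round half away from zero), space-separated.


BᵀP = [2.7500 3.5000; 3.5000 3.0000]
S = R + BᵀPB = [3 0; 0 1/2] + [13.2500 12.5000; 12.5000 13.0000] = [16.2500 12.5000; 12.5000 13.5000]
BᵀPA = [-1.2500 -16.7500; -4.5000 -15.5000]
K = S⁻¹·BᵀPA = [0.6238 -0.5129; -0.9109 -0.6733]
A−BK = [-1.8020 0.8594; 1.9505 -1.1149]
AᵀP(A−BK) = [5.9307 -2.9208; -2.9208 2.2238]
P' = Q + AᵀP(A−BK) = [18.9307 0.0792; 0.0792 4.4738]
tr(P') = 23.4045

0.6238 -0.5129 -0.9109 -0.6733


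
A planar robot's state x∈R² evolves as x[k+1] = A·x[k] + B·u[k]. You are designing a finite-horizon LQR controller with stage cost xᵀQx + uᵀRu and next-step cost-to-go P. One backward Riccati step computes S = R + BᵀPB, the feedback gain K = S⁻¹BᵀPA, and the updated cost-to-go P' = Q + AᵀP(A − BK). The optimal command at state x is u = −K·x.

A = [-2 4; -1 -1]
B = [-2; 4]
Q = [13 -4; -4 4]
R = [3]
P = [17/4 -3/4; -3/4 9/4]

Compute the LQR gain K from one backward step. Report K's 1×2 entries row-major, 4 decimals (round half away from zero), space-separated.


0.1838 -0.8309

BᵀP = [-11.5000 10.5000]
S = R + BᵀPB = [3] + [65.0000] = [68.0000]
BᵀPA = [12.5000 -56.5000]
K = S⁻¹·BᵀPA = [0.1838 -0.8309]
A−BK = [-1.6324 2.3382; -1.7353 2.3235]
AᵀP(A−BK) = [13.9522 -19.8640; -19.8640 29.3051]
P' = Q + AᵀP(A−BK) = [26.9522 -23.8640; -23.8640 33.3051]
tr(P') = 60.2574


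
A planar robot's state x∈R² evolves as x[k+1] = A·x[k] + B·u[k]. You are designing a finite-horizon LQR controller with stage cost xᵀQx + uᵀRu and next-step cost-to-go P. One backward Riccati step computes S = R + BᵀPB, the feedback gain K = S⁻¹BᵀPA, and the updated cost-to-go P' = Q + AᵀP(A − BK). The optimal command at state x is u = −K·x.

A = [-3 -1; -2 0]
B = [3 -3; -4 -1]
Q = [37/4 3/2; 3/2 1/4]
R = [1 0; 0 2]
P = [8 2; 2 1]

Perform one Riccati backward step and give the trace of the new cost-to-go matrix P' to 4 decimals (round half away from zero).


BᵀP = [16.0000 2.0000; -26.0000 -7.0000]
S = R + BᵀPB = [1 0; 0 2] + [40.0000 -50.0000; -50.0000 85.0000] = [41.0000 -50.0000; -50.0000 87.0000]
BᵀPA = [-52.0000 -16.0000; 92.0000 26.0000]
K = S⁻¹·BᵀPA = [0.0712 -0.0862; 1.0984 0.2493]
A−BK = [0.0815 0.0066; -0.6167 -0.0956]
AᵀP(A−BK) = [2.6504 0.5811; 0.5811 0.1387]
P' = Q + AᵀP(A−BK) = [11.9004 2.0811; 2.0811 0.3887]
tr(P') = 12.2891

12.2891


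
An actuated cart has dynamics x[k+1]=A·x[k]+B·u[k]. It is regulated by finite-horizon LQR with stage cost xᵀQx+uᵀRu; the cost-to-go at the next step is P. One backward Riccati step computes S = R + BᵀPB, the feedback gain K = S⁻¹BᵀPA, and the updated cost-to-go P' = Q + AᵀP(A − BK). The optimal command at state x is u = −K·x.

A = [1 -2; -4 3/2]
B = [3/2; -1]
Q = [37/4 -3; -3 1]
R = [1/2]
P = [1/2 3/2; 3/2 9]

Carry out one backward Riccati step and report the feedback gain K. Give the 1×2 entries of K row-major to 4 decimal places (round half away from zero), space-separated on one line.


4.2857 -1.4082

BᵀP = [-0.7500 -6.7500]
S = R + BᵀPB = [1/2] + [5.6250] = [6.1250]
BᵀPA = [26.2500 -8.6250]
K = S⁻¹·BᵀPA = [4.2857 -1.4082]
A−BK = [-5.4286 0.1122; 0.2857 0.0918]
AᵀP(A−BK) = [20.0000 -3.7857; -3.7857 1.1046]
P' = Q + AᵀP(A−BK) = [29.2500 -6.7857; -6.7857 2.1046]
tr(P') = 31.3546


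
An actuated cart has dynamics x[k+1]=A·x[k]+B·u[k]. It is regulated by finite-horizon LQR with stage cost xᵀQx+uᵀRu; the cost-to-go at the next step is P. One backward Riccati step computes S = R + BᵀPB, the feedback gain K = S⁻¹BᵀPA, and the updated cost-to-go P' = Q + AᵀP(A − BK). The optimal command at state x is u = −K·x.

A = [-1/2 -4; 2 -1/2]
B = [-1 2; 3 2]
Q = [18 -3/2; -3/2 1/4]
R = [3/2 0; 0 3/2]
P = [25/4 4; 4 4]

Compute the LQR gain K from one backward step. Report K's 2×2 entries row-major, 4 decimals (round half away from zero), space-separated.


0.5309 0.6481 0.0960 -1.4473

BᵀP = [5.7500 8.0000; 20.5000 16.0000]
S = R + BᵀPB = [3/2 0; 0 3/2] + [18.2500 27.5000; 27.5000 73.0000] = [19.7500 27.5000; 27.5000 74.5000]
BᵀPA = [13.1250 -27.0000; 21.7500 -90.0000]
K = S⁻¹·BᵀPA = [0.5309 0.6481; 0.0960 -1.4473]
A−BK = [-0.1610 -0.4573; 0.2153 0.4502]
AᵀP(A−BK) = [0.5068 0.4719; 0.4719 4.2428]
P' = Q + AᵀP(A−BK) = [18.5068 -1.0281; -1.0281 4.4928]
tr(P') = 22.9995


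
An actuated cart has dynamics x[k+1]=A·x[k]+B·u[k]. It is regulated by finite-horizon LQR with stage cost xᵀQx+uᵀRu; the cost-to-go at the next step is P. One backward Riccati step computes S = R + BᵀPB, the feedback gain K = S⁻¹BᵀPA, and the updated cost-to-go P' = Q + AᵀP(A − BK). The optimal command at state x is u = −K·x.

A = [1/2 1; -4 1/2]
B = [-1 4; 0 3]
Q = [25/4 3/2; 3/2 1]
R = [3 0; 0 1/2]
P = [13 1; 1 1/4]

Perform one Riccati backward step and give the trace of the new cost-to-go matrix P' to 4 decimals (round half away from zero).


BᵀP = [-13.0000 -1.0000; 55.0000 4.7500]
S = R + BᵀPB = [3 0; 0 1/2] + [13.0000 -55.0000; -55.0000 234.2500] = [16.0000 -55.0000; -55.0000 234.7500]
BᵀPA = [-2.5000 -13.5000; 8.5000 57.3750]
K = S⁻¹·BᵀPA = [-0.1633 -0.0185; -0.0021 0.2401]
A−BK = [0.3449 0.0212; -3.9938 -0.2202]
AᵀP(A−BK) = [2.8592 0.1631; 0.1631 0.0385]
P' = Q + AᵀP(A−BK) = [9.1092 1.6631; 1.6631 1.0385]
tr(P') = 10.1477

10.1477


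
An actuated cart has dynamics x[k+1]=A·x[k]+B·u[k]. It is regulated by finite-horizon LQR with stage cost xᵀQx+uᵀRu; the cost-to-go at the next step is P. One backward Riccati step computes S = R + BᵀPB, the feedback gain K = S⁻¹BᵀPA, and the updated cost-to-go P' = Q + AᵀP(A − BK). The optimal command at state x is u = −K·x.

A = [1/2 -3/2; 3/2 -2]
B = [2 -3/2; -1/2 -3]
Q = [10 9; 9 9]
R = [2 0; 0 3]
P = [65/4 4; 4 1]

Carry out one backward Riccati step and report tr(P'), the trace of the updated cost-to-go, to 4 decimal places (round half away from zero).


20.3839

BᵀP = [30.5000 7.5000; -36.3750 -9.0000]
S = R + BᵀPB = [2 0; 0 3] + [57.2500 -68.2500; -68.2500 81.5625] = [59.2500 -68.2500; -68.2500 84.5625]
BᵀPA = [26.5000 -60.7500; -31.6875 72.5625]
K = S⁻¹·BᵀPA = [0.2221 -0.5246; -0.1955 0.4347]
A−BK = [-0.2374 0.2012; 1.0246 -0.9581]
AᵀP(A−BK) = [0.2330 -0.5114; -0.5114 1.1509]
P' = Q + AᵀP(A−BK) = [10.2330 8.4886; 8.4886 10.1509]
tr(P') = 20.3839


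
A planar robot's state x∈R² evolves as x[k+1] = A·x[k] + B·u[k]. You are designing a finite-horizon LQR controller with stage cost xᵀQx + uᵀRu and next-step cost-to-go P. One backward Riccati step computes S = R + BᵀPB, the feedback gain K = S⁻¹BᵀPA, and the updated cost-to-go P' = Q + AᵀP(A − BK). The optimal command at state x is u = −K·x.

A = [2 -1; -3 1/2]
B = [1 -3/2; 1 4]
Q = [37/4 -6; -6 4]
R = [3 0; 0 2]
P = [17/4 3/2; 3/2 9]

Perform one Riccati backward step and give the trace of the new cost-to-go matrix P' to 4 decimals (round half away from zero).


BᵀP = [5.7500 10.5000; -0.3750 33.7500]
S = R + BᵀPB = [3 0; 0 2] + [16.2500 33.3750; 33.3750 135.5625] = [19.2500 33.3750; 33.3750 137.5625]
BᵀPA = [-20.0000 -0.5000; -102.0000 17.2500]
K = S⁻¹·BᵀPA = [0.4256 -0.4201; -0.8447 0.2273]
A−BK = [0.3072 -0.2389; -0.0466 0.0108]
AᵀP(A−BK) = [2.3485 -1.2153; -1.2153 0.8687]
P' = Q + AᵀP(A−BK) = [11.5985 -7.2153; -7.2153 4.8687]
tr(P') = 16.4672

16.4672


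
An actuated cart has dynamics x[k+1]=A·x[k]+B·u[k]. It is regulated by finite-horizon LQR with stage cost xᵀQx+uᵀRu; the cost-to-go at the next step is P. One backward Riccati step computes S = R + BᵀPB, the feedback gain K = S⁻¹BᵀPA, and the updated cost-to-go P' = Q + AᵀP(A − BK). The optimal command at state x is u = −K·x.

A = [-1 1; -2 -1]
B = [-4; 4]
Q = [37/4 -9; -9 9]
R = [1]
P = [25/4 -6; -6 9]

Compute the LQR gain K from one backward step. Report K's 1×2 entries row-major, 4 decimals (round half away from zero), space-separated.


-0.1625 -0.2494

BᵀP = [-49.0000 60.0000]
S = R + BᵀPB = [1] + [436.0000] = [437.0000]
BᵀPA = [-71.0000 -109.0000]
K = S⁻¹·BᵀPA = [-0.1625 -0.2494]
A−BK = [-1.6499 0.0023; -1.3501 -0.0023]
AᵀP(A−BK) = [6.7145 0.0406; 0.0406 0.0624]
P' = Q + AᵀP(A−BK) = [15.9645 -8.9594; -8.9594 9.0624]
tr(P') = 25.0269


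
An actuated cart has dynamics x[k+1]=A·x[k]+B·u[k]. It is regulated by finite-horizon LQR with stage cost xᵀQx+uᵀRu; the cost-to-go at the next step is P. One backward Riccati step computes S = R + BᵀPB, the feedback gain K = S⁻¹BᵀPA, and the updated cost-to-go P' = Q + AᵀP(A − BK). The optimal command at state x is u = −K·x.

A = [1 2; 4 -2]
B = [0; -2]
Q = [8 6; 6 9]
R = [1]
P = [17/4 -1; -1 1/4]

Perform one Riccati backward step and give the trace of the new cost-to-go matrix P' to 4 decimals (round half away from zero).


BᵀP = [2.0000 -0.5000]
S = R + BᵀPB = [1] + [1.0000] = [2.0000]
BᵀPA = [0.0000 5.0000]
K = S⁻¹·BᵀPA = [0.0000 2.5000]
A−BK = [1.0000 2.0000; 4.0000 3.0000]
AᵀP(A−BK) = [0.2500 0.5000; 0.5000 13.5000]
P' = Q + AᵀP(A−BK) = [8.2500 6.5000; 6.5000 22.5000]
tr(P') = 30.7500

30.7500


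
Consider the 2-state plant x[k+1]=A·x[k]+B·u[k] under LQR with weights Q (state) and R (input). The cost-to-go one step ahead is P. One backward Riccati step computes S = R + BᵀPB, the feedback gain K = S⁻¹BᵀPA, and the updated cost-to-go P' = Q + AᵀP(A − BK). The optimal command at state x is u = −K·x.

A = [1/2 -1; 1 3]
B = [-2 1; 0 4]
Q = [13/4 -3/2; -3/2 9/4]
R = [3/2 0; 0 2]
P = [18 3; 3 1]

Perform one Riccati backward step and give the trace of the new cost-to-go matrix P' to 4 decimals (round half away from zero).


BᵀP = [-36.0000 -6.0000; 30.0000 7.0000]
S = R + BᵀPB = [3/2 0; 0 2] + [72.0000 -60.0000; -60.0000 58.0000] = [73.5000 -60.0000; -60.0000 60.0000]
BᵀPA = [-24.0000 18.0000; 22.0000 -9.0000]
K = S⁻¹·BᵀPA = [-0.1481 0.6667; 0.2185 0.5167]
A−BK = [-0.0148 -0.1833; 0.1259 0.9333]
AᵀP(A−BK) = [0.1370 0.1333; 0.1333 1.6500]
P' = Q + AᵀP(A−BK) = [3.3870 -1.3667; -1.3667 3.9000]
tr(P') = 7.2870

7.2870
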